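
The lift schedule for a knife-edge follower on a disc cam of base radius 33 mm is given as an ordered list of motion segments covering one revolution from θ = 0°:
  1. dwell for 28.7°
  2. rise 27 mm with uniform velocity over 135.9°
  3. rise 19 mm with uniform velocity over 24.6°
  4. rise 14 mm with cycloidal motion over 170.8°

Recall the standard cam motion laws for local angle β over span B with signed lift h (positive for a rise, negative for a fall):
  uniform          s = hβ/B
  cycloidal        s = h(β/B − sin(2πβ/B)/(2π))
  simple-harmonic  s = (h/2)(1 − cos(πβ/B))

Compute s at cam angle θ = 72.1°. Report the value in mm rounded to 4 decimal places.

seg 1 [0°–28.7°] dwell: s stays 0.0000
seg 2 [28.7°–164.6°] uniform, h=27: θ=72.1° here. β=43.4, B=135.9. 27·43.4/135.9 = 8.6225 → s = 8.6225

8.6225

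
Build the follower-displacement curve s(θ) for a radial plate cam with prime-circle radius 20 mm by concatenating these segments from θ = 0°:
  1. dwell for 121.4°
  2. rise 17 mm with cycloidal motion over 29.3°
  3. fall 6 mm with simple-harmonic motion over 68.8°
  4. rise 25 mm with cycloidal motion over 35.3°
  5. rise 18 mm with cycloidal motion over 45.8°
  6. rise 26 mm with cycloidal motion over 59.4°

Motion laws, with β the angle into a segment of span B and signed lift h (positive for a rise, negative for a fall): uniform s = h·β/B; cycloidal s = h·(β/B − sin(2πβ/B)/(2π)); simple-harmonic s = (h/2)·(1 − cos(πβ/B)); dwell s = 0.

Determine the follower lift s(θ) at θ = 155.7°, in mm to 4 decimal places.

seg 1 [0°–121.4°] dwell: s stays 0.0000
seg 2 [121.4°–150.7°] cycloidal, h=17: full span → s += 17 → s = 17.0000
seg 3 [150.7°–219.5°] simple-harmonic, h=-6: θ=155.7° here. β=5, B=68.8. -6/2·(1 − cos(π·0.0727)) = -0.0779 → s = 16.9221

16.9221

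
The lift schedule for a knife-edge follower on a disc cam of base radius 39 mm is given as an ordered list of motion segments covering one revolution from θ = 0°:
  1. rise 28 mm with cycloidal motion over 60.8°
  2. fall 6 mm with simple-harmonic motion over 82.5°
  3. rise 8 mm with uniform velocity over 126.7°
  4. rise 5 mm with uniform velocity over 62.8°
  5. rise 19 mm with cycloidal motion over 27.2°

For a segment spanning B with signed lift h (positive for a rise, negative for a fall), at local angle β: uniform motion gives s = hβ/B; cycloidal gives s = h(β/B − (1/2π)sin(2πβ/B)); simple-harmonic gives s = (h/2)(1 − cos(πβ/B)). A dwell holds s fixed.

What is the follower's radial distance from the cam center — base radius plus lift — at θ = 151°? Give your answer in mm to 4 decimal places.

seg 1 [0°–60.8°] cycloidal, h=28: full span → s += 28 → s = 28.0000
seg 2 [60.8°–143.3°] simple-harmonic, h=-6: full span → s += -6 → s = 22.0000
seg 3 [143.3°–270°] uniform, h=8: θ=151° here. β=7.7, B=126.7. 8·7.7/126.7 = 0.4862 → s = 22.4862
radial distance = base radius + s = 39 + 22.4862 = 61.4862

61.4862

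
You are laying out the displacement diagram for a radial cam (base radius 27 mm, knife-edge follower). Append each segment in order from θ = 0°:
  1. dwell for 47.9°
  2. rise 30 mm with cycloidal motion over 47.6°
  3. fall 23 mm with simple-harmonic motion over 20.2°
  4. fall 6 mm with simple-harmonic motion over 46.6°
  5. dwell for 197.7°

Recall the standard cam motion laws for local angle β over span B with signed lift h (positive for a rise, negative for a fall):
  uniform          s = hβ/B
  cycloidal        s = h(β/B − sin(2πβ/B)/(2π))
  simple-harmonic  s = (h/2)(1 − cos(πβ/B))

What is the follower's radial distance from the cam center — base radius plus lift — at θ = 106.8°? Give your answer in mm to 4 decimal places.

seg 1 [0°–47.9°] dwell: s stays 0.0000
seg 2 [47.9°–95.5°] cycloidal, h=30: full span → s += 30 → s = 30.0000
seg 3 [95.5°–115.7°] simple-harmonic, h=-23: θ=106.8° here. β=11.3, B=20.2. -23/2·(1 − cos(π·0.5594)) = -13.6338 → s = 16.3662
radial distance = base radius + s = 27 + 16.3662 = 43.3662

43.3662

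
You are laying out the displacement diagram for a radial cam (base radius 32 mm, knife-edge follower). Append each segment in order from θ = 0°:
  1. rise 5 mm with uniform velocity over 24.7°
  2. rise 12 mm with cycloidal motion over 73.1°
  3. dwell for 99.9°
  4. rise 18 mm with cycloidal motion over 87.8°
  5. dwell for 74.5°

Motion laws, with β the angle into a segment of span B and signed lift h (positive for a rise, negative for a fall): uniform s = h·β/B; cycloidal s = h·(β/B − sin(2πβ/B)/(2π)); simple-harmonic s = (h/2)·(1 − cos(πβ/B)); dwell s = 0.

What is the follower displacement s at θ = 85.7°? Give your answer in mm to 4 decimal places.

seg 1 [0°–24.7°] uniform, h=5: full span → s += 5 → s = 5.0000
seg 2 [24.7°–97.8°] cycloidal, h=12: θ=85.7° here. β=61, B=73.1. 12·(0.8345 − sin(2π·0.8345)/(2π)) = 11.6608 → s = 16.6608

16.6608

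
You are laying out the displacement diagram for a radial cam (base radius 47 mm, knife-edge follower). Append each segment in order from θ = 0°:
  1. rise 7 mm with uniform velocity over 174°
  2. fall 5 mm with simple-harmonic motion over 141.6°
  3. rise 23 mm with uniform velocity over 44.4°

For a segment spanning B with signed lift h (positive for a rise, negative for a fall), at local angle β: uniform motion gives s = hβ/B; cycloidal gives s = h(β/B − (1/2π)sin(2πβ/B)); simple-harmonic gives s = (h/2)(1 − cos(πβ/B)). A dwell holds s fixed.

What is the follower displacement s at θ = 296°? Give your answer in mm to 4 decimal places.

seg 1 [0°–174°] uniform, h=7: full span → s += 7 → s = 7.0000
seg 2 [174°–315.6°] simple-harmonic, h=-5: θ=296° here. β=122, B=141.6. -5/2·(1 − cos(π·0.8616)) = -4.7673 → s = 2.2327

2.2327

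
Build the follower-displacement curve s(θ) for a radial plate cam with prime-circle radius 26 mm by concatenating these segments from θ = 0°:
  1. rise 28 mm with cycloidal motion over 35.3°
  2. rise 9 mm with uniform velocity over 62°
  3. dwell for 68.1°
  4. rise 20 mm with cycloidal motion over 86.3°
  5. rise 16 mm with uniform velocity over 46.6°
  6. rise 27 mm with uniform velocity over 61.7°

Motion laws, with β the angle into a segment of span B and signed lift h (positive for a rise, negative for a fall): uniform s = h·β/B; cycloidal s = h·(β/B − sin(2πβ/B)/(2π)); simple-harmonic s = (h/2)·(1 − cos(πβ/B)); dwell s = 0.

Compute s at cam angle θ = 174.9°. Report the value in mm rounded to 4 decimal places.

seg 1 [0°–35.3°] cycloidal, h=28: full span → s += 28 → s = 28.0000
seg 2 [35.3°–97.3°] uniform, h=9: full span → s += 9 → s = 37.0000
seg 3 [97.3°–165.4°] dwell: s stays 37.0000
seg 4 [165.4°–251.7°] cycloidal, h=20: θ=174.9° here. β=9.5, B=86.3. 20·(0.1101 − sin(2π·0.1101)/(2π)) = 0.1714 → s = 37.1714

37.1714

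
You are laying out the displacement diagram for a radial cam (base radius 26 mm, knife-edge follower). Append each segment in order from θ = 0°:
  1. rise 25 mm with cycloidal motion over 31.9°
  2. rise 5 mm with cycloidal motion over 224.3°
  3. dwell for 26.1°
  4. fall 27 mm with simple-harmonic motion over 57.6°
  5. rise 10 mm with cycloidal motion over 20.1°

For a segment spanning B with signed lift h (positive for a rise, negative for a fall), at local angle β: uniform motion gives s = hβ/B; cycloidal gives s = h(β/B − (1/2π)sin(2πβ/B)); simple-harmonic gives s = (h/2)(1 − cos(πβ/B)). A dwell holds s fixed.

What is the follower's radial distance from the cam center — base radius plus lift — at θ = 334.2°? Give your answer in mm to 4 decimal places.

seg 1 [0°–31.9°] cycloidal, h=25: full span → s += 25 → s = 25.0000
seg 2 [31.9°–256.2°] cycloidal, h=5: full span → s += 5 → s = 30.0000
seg 3 [256.2°–282.3°] dwell: s stays 30.0000
seg 4 [282.3°–339.9°] simple-harmonic, h=-27: θ=334.2° here. β=51.9, B=57.6. -27/2·(1 − cos(π·0.9010)) = -26.3528 → s = 3.6472
radial distance = base radius + s = 26 + 3.6472 = 29.6472

29.6472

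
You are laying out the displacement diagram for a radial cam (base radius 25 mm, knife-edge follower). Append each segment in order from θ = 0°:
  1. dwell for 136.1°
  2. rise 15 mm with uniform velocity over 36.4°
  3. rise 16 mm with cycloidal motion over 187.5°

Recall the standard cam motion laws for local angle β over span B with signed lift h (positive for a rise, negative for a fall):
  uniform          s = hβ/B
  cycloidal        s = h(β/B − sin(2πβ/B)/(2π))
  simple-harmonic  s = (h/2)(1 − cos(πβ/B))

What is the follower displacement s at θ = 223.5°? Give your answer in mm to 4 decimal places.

seg 1 [0°–136.1°] dwell: s stays 0.0000
seg 2 [136.1°–172.5°] uniform, h=15: full span → s += 15 → s = 15.0000
seg 3 [172.5°–360°] cycloidal, h=16: θ=223.5° here. β=51, B=187.5. 16·(0.2720 − sin(2π·0.2720)/(2π)) = 1.8298 → s = 16.8298

16.8298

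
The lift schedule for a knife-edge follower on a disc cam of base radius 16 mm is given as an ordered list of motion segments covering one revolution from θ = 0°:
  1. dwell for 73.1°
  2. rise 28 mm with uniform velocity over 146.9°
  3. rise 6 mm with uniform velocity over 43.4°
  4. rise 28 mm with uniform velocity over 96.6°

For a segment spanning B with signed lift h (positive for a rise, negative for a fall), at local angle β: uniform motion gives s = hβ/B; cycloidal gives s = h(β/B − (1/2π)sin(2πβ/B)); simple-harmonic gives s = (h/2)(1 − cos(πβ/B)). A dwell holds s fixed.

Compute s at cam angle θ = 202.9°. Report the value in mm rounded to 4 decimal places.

seg 1 [0°–73.1°] dwell: s stays 0.0000
seg 2 [73.1°–220°] uniform, h=28: θ=202.9° here. β=129.8, B=146.9. 28·129.8/146.9 = 24.7406 → s = 24.7406

24.7406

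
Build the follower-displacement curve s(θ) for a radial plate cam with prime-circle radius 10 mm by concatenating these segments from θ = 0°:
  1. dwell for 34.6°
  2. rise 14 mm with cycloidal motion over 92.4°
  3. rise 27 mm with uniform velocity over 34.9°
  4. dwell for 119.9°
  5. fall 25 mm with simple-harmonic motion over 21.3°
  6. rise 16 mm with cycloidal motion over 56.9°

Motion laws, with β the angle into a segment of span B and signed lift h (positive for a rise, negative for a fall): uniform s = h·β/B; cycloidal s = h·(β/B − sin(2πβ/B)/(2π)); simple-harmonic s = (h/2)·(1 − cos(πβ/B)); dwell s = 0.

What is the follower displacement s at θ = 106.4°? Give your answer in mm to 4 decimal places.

seg 1 [0°–34.6°] dwell: s stays 0.0000
seg 2 [34.6°–127°] cycloidal, h=14: θ=106.4° here. β=71.8, B=92.4. 14·(0.7771 − sin(2π·0.7771)/(2π)) = 13.0748 → s = 13.0748

13.0748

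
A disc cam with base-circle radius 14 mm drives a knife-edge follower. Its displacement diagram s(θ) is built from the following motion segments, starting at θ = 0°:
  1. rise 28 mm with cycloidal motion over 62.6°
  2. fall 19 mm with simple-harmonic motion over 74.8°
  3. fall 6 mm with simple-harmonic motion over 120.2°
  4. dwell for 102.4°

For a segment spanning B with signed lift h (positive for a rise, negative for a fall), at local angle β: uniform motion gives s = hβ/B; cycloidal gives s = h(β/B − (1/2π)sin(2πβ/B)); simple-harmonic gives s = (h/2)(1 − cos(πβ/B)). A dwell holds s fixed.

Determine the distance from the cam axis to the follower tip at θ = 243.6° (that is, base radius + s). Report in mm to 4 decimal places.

seg 1 [0°–62.6°] cycloidal, h=28: full span → s += 28 → s = 28.0000
seg 2 [62.6°–137.4°] simple-harmonic, h=-19: full span → s += -19 → s = 9.0000
seg 3 [137.4°–257.6°] simple-harmonic, h=-6: θ=243.6° here. β=106.2, B=120.2. -6/2·(1 − cos(π·0.8835)) = -5.8014 → s = 3.1986
radial distance = base radius + s = 14 + 3.1986 = 17.1986

17.1986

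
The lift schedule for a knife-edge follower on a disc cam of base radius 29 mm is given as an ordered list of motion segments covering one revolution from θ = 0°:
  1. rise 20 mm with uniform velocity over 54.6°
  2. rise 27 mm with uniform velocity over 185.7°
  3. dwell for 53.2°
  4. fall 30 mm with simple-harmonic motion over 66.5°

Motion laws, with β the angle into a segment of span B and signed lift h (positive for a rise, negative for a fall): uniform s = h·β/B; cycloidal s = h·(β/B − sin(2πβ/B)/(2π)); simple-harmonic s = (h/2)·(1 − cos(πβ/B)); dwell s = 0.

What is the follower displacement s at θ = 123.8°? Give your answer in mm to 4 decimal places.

seg 1 [0°–54.6°] uniform, h=20: full span → s += 20 → s = 20.0000
seg 2 [54.6°–240.3°] uniform, h=27: θ=123.8° here. β=69.2, B=185.7. 27·69.2/185.7 = 10.0614 → s = 30.0614

30.0614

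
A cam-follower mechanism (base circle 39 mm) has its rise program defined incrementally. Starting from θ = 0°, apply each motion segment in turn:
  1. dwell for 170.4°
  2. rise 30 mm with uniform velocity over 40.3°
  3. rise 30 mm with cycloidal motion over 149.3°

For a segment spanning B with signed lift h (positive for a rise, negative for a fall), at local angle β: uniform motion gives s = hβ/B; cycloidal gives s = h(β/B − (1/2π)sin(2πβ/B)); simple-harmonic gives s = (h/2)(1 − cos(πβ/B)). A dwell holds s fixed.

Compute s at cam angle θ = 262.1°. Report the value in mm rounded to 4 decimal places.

seg 1 [0°–170.4°] dwell: s stays 0.0000
seg 2 [170.4°–210.7°] uniform, h=30: full span → s += 30 → s = 30.0000
seg 3 [210.7°–360°] cycloidal, h=30: θ=262.1° here. β=51.4, B=149.3. 30·(0.3443 − sin(2π·0.3443)/(2π)) = 6.3670 → s = 36.3670

36.3670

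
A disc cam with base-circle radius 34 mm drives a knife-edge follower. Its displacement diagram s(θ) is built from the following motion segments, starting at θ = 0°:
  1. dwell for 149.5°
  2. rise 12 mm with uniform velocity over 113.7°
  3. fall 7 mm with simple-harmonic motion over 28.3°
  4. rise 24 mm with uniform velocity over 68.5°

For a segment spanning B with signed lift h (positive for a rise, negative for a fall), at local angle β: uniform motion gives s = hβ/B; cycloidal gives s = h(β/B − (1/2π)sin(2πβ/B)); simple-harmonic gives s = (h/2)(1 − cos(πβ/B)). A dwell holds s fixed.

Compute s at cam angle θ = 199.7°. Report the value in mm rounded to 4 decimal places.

seg 1 [0°–149.5°] dwell: s stays 0.0000
seg 2 [149.5°–263.2°] uniform, h=12: θ=199.7° here. β=50.2, B=113.7. 12·50.2/113.7 = 5.2982 → s = 5.2982

5.2982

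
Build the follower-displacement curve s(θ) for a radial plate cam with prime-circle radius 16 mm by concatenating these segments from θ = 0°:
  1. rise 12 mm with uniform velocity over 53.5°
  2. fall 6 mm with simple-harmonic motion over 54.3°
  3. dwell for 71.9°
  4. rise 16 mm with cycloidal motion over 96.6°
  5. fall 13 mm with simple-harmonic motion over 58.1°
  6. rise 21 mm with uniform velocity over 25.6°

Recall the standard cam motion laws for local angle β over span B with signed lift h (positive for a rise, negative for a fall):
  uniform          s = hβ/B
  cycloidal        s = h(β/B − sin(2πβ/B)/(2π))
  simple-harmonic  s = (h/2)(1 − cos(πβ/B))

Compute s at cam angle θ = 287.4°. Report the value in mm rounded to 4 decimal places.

seg 1 [0°–53.5°] uniform, h=12: full span → s += 12 → s = 12.0000
seg 2 [53.5°–107.8°] simple-harmonic, h=-6: full span → s += -6 → s = 6.0000
seg 3 [107.8°–179.7°] dwell: s stays 6.0000
seg 4 [179.7°–276.3°] cycloidal, h=16: full span → s += 16 → s = 22.0000
seg 5 [276.3°–334.4°] simple-harmonic, h=-13: θ=287.4° here. β=11.1, B=58.1. -13/2·(1 − cos(π·0.1910)) = -1.1361 → s = 20.8639

20.8639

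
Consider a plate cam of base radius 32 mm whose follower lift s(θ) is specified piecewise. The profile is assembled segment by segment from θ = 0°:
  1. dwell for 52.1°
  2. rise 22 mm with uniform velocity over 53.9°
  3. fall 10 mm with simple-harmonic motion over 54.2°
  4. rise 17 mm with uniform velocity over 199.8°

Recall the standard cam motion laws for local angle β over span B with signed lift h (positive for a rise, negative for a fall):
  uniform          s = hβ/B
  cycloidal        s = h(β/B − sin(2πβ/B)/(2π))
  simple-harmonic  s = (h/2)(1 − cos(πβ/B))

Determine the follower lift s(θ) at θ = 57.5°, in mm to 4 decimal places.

seg 1 [0°–52.1°] dwell: s stays 0.0000
seg 2 [52.1°–106°] uniform, h=22: θ=57.5° here. β=5.4, B=53.9. 22·5.4/53.9 = 2.2041 → s = 2.2041

2.2041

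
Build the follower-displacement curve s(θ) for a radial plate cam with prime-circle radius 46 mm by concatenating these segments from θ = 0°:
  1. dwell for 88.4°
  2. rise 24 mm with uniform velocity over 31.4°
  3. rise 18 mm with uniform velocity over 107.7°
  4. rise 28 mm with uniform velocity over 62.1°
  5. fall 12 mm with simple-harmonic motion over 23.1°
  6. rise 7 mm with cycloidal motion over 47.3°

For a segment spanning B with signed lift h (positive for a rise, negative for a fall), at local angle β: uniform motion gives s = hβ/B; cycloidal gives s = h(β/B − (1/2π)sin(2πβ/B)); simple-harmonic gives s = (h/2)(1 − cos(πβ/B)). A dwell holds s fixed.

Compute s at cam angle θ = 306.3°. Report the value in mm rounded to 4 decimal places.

seg 1 [0°–88.4°] dwell: s stays 0.0000
seg 2 [88.4°–119.8°] uniform, h=24: full span → s += 24 → s = 24.0000
seg 3 [119.8°–227.5°] uniform, h=18: full span → s += 18 → s = 42.0000
seg 4 [227.5°–289.6°] uniform, h=28: full span → s += 28 → s = 70.0000
seg 5 [289.6°–312.7°] simple-harmonic, h=-12: θ=306.3° here. β=16.7, B=23.1. -12/2·(1 − cos(π·0.7229)) = -9.8671 → s = 60.1329

60.1329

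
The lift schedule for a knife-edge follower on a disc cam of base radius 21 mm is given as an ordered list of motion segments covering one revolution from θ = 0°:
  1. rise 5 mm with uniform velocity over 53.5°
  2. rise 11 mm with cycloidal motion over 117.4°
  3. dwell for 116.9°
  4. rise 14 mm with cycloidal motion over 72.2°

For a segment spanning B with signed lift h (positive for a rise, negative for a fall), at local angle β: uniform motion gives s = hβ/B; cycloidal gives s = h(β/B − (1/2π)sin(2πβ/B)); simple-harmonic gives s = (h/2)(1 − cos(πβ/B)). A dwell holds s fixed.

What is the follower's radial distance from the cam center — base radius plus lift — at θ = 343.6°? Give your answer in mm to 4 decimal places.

seg 1 [0°–53.5°] uniform, h=5: full span → s += 5 → s = 5.0000
seg 2 [53.5°–170.9°] cycloidal, h=11: full span → s += 11 → s = 16.0000
seg 3 [170.9°–287.8°] dwell: s stays 16.0000
seg 4 [287.8°–360°] cycloidal, h=14: θ=343.6° here. β=55.8, B=72.2. 14·(0.7729 − sin(2π·0.7729)/(2π)) = 13.0252 → s = 29.0252
radial distance = base radius + s = 21 + 29.0252 = 50.0252

50.0252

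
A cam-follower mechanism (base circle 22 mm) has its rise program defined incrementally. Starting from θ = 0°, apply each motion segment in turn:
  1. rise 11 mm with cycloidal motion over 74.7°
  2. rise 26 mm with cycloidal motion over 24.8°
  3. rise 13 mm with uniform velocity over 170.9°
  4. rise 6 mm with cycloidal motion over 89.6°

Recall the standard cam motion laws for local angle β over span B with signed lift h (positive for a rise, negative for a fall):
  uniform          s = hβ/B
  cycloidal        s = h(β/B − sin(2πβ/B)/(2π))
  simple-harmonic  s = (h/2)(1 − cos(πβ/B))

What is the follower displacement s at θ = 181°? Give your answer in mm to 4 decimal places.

seg 1 [0°–74.7°] cycloidal, h=11: full span → s += 11 → s = 11.0000
seg 2 [74.7°–99.5°] cycloidal, h=26: full span → s += 26 → s = 37.0000
seg 3 [99.5°–270.4°] uniform, h=13: θ=181° here. β=81.5, B=170.9. 13·81.5/170.9 = 6.1995 → s = 43.1995

43.1995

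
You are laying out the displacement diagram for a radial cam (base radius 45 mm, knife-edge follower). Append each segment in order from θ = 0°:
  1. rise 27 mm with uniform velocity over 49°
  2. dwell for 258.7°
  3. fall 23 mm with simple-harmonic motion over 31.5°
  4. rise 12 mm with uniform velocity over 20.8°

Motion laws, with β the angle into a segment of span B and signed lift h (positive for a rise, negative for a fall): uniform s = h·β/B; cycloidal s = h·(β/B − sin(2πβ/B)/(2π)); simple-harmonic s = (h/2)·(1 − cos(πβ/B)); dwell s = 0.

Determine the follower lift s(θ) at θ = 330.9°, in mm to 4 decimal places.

seg 1 [0°–49°] uniform, h=27: full span → s += 27 → s = 27.0000
seg 2 [49°–307.7°] dwell: s stays 27.0000
seg 3 [307.7°–339.2°] simple-harmonic, h=-23: θ=330.9° here. β=23.2, B=31.5. -23/2·(1 − cos(π·0.7365)) = -19.2799 → s = 7.7201

7.7201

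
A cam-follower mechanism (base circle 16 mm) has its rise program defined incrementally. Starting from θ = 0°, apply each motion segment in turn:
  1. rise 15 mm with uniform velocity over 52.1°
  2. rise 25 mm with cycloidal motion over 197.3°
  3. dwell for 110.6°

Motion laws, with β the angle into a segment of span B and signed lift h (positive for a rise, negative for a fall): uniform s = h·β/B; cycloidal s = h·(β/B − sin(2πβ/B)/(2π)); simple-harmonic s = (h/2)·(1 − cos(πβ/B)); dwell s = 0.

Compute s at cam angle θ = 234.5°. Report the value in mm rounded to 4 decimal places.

seg 1 [0°–52.1°] uniform, h=15: full span → s += 15 → s = 15.0000
seg 2 [52.1°–249.4°] cycloidal, h=25: θ=234.5° here. β=182.4, B=197.3. 25·(0.9245 − sin(2π·0.9245)/(2π)) = 24.9299 → s = 39.9299

39.9299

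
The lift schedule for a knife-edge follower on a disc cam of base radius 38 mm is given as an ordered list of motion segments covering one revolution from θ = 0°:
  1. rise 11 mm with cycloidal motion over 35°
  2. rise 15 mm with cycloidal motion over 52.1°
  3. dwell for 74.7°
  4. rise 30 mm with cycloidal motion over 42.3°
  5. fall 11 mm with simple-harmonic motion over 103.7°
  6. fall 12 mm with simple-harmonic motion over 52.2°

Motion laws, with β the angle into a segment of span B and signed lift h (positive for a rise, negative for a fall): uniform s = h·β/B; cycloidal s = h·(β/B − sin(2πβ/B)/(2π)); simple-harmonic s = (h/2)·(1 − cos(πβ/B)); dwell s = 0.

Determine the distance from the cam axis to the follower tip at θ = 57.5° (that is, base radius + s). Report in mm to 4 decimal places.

seg 1 [0°–35°] cycloidal, h=11: full span → s += 11 → s = 11.0000
seg 2 [35°–87.1°] cycloidal, h=15: θ=57.5° here. β=22.5, B=52.1. 15·(0.4319 − sin(2π·0.4319)/(2π)) = 5.4868 → s = 16.4868
radial distance = base radius + s = 38 + 16.4868 = 54.4868

54.4868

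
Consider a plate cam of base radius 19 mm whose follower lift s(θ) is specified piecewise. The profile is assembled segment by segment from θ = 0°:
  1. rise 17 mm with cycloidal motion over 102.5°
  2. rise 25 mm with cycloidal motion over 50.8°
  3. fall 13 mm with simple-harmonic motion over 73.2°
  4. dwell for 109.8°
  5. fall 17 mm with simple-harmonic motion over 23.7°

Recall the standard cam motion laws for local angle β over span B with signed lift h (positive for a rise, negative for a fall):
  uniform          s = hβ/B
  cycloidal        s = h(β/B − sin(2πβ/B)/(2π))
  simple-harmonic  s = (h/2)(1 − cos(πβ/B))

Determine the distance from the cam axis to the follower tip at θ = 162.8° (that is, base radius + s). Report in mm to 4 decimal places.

seg 1 [0°–102.5°] cycloidal, h=17: full span → s += 17 → s = 17.0000
seg 2 [102.5°–153.3°] cycloidal, h=25: full span → s += 25 → s = 42.0000
seg 3 [153.3°–226.5°] simple-harmonic, h=-13: θ=162.8° here. β=9.5, B=73.2. -13/2·(1 − cos(π·0.1298)) = -0.5328 → s = 41.4672
radial distance = base radius + s = 19 + 41.4672 = 60.4672

60.4672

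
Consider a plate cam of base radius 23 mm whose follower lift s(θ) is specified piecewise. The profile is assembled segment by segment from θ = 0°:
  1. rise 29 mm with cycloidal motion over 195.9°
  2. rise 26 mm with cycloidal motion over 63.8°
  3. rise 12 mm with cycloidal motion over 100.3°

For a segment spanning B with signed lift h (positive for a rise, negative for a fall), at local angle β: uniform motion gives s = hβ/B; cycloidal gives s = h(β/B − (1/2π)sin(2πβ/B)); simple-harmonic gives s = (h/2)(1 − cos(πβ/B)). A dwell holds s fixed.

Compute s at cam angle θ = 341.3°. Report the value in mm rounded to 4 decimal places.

seg 1 [0°–195.9°] cycloidal, h=29: full span → s += 29 → s = 29.0000
seg 2 [195.9°–259.7°] cycloidal, h=26: full span → s += 26 → s = 55.0000
seg 3 [259.7°–360°] cycloidal, h=12: θ=341.3° here. β=81.6, B=100.3. 12·(0.8136 − sin(2π·0.8136)/(2π)) = 11.5223 → s = 66.5223

66.5223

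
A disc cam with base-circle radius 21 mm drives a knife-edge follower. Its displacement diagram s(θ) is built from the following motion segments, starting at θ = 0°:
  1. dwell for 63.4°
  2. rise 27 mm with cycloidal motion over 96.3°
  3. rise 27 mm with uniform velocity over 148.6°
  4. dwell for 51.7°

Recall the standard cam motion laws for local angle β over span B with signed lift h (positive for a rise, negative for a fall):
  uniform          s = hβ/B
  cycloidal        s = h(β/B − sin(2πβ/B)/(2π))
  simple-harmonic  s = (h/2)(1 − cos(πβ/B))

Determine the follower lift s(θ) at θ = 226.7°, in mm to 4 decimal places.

seg 1 [0°–63.4°] dwell: s stays 0.0000
seg 2 [63.4°–159.7°] cycloidal, h=27: full span → s += 27 → s = 27.0000
seg 3 [159.7°–308.3°] uniform, h=27: θ=226.7° here. β=67, B=148.6. 27·67/148.6 = 12.1736 → s = 39.1736

39.1736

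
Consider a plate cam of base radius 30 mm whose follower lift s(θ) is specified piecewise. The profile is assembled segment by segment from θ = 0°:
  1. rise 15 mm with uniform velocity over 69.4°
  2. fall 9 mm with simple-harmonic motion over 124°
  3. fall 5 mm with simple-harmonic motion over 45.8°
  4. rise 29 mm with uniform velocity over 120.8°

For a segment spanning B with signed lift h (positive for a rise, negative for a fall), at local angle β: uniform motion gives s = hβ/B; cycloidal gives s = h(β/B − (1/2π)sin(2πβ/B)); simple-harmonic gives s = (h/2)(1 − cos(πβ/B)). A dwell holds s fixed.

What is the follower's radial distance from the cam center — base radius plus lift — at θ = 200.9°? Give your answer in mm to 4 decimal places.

seg 1 [0°–69.4°] uniform, h=15: full span → s += 15 → s = 15.0000
seg 2 [69.4°–193.4°] simple-harmonic, h=-9: full span → s += -9 → s = 6.0000
seg 3 [193.4°–239.2°] simple-harmonic, h=-5: θ=200.9° here. β=7.5, B=45.8. -5/2·(1 − cos(π·0.1638)) = -0.3236 → s = 5.6764
radial distance = base radius + s = 30 + 5.6764 = 35.6764

35.6764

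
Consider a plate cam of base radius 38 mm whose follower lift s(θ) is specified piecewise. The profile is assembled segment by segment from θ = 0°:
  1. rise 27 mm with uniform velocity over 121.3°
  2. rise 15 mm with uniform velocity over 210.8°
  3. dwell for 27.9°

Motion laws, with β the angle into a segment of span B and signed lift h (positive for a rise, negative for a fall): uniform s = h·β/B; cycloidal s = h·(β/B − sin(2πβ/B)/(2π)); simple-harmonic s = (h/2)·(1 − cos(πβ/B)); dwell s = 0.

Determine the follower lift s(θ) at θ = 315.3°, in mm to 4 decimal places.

seg 1 [0°–121.3°] uniform, h=27: full span → s += 27 → s = 27.0000
seg 2 [121.3°–332.1°] uniform, h=15: θ=315.3° here. β=194, B=210.8. 15·194/210.8 = 13.8046 → s = 40.8046

40.8046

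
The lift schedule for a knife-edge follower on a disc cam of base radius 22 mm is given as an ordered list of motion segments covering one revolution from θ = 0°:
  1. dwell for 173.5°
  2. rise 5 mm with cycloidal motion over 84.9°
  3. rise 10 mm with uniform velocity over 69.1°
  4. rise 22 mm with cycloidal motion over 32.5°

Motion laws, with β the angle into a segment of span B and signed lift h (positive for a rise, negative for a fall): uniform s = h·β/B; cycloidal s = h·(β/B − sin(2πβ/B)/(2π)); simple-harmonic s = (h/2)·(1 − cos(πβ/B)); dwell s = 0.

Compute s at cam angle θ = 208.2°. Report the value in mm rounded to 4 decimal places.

seg 1 [0°–173.5°] dwell: s stays 0.0000
seg 2 [173.5°–258.4°] cycloidal, h=5: θ=208.2° here. β=34.7, B=84.9. 5·(0.4087 − sin(2π·0.4087)/(2π)) = 1.6118 → s = 1.6118

1.6118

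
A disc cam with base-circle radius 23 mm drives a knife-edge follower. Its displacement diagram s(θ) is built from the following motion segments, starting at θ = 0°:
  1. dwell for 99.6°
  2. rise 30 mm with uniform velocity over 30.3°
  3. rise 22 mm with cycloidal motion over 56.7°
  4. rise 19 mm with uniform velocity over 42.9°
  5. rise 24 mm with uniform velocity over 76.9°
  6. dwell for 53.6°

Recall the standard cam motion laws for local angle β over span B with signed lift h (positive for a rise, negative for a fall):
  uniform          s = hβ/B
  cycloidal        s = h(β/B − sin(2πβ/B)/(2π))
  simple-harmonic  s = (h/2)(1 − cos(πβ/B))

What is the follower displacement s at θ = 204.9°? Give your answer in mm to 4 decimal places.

seg 1 [0°–99.6°] dwell: s stays 0.0000
seg 2 [99.6°–129.9°] uniform, h=30: full span → s += 30 → s = 30.0000
seg 3 [129.9°–186.6°] cycloidal, h=22: full span → s += 22 → s = 52.0000
seg 4 [186.6°–229.5°] uniform, h=19: θ=204.9° here. β=18.3, B=42.9. 19·18.3/42.9 = 8.1049 → s = 60.1049

60.1049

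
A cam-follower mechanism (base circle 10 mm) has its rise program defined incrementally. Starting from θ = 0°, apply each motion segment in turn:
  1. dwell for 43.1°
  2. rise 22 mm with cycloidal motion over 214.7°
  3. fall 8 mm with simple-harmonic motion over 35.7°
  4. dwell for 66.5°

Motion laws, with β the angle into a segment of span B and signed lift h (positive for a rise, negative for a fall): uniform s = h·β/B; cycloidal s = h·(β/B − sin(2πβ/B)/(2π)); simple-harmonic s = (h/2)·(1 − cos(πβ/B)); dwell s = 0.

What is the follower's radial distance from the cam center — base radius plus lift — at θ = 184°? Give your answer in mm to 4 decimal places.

seg 1 [0°–43.1°] dwell: s stays 0.0000
seg 2 [43.1°–257.8°] cycloidal, h=22: θ=184° here. β=140.9, B=214.7. 22·(0.6563 − sin(2π·0.6563)/(2π)) = 17.3493 → s = 17.3493
radial distance = base radius + s = 10 + 17.3493 = 27.3493

27.3493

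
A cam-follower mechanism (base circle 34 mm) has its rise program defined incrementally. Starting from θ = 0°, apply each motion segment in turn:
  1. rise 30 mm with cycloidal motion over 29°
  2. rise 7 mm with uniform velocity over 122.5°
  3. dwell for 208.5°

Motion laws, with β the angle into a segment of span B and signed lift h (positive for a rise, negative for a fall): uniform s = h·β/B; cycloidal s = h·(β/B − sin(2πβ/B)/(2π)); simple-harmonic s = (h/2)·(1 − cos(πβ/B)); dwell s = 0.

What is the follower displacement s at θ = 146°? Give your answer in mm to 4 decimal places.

seg 1 [0°–29°] cycloidal, h=30: full span → s += 30 → s = 30.0000
seg 2 [29°–151.5°] uniform, h=7: θ=146° here. β=117, B=122.5. 7·117/122.5 = 6.6857 → s = 36.6857

36.6857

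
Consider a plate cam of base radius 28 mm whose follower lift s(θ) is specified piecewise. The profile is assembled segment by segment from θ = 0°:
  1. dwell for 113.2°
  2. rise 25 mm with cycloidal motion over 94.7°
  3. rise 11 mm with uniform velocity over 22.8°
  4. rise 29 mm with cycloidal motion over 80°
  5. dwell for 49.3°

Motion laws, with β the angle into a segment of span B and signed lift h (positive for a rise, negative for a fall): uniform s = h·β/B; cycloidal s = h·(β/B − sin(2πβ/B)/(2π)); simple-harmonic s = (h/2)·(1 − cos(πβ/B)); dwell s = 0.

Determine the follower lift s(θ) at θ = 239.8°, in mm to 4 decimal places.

seg 1 [0°–113.2°] dwell: s stays 0.0000
seg 2 [113.2°–207.9°] cycloidal, h=25: full span → s += 25 → s = 25.0000
seg 3 [207.9°–230.7°] uniform, h=11: full span → s += 11 → s = 36.0000
seg 4 [230.7°–310.7°] cycloidal, h=29: θ=239.8° here. β=9.1, B=80. 29·(0.1138 − sin(2π·0.1138)/(2π)) = 0.2738 → s = 36.2738

36.2738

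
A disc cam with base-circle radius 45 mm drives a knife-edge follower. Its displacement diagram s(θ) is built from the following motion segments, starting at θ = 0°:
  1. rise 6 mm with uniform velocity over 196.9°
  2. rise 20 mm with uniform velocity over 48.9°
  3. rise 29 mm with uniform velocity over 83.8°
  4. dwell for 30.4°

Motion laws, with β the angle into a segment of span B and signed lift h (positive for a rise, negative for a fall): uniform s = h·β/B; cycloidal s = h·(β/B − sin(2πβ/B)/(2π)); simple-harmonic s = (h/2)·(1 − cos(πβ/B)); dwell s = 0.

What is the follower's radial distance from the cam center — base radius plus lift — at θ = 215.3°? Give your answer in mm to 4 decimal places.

seg 1 [0°–196.9°] uniform, h=6: full span → s += 6 → s = 6.0000
seg 2 [196.9°–245.8°] uniform, h=20: θ=215.3° here. β=18.4, B=48.9. 20·18.4/48.9 = 7.5256 → s = 13.5256
radial distance = base radius + s = 45 + 13.5256 = 58.5256

58.5256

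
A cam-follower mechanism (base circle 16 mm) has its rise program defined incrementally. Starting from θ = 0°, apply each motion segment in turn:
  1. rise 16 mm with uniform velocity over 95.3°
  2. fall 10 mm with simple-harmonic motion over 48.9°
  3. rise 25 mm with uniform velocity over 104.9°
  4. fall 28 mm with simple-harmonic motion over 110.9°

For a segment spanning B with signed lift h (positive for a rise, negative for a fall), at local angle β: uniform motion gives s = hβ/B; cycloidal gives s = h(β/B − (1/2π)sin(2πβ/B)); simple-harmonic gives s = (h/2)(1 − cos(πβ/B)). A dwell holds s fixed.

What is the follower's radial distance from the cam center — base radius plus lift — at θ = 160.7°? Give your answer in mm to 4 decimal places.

seg 1 [0°–95.3°] uniform, h=16: full span → s += 16 → s = 16.0000
seg 2 [95.3°–144.2°] simple-harmonic, h=-10: full span → s += -10 → s = 6.0000
seg 3 [144.2°–249.1°] uniform, h=25: θ=160.7° here. β=16.5, B=104.9. 25·16.5/104.9 = 3.9323 → s = 9.9323
radial distance = base radius + s = 16 + 9.9323 = 25.9323

25.9323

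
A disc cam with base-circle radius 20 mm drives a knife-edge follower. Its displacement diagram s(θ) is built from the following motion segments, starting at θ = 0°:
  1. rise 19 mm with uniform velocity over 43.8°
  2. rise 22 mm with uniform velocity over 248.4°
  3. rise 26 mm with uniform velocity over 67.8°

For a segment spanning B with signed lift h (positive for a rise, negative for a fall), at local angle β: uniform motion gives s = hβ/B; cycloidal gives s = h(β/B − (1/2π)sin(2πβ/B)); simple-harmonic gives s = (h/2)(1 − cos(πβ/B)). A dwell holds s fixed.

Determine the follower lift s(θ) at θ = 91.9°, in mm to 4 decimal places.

seg 1 [0°–43.8°] uniform, h=19: full span → s += 19 → s = 19.0000
seg 2 [43.8°–292.2°] uniform, h=22: θ=91.9° here. β=48.1, B=248.4. 22·48.1/248.4 = 4.2601 → s = 23.2601

23.2601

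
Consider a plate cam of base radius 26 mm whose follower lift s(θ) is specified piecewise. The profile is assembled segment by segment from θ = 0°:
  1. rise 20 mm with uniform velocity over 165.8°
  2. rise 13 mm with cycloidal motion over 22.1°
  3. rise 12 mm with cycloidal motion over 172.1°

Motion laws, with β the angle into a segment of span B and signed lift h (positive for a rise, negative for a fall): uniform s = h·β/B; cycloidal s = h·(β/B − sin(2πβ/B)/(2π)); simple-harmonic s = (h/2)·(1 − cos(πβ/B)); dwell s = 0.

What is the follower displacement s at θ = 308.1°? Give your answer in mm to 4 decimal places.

seg 1 [0°–165.8°] uniform, h=20: full span → s += 20 → s = 20.0000
seg 2 [165.8°–187.9°] cycloidal, h=13: full span → s += 13 → s = 33.0000
seg 3 [187.9°–360°] cycloidal, h=12: θ=308.1° here. β=120.2, B=172.1. 12·(0.6984 − sin(2π·0.6984)/(2π)) = 10.1917 → s = 43.1917

43.1917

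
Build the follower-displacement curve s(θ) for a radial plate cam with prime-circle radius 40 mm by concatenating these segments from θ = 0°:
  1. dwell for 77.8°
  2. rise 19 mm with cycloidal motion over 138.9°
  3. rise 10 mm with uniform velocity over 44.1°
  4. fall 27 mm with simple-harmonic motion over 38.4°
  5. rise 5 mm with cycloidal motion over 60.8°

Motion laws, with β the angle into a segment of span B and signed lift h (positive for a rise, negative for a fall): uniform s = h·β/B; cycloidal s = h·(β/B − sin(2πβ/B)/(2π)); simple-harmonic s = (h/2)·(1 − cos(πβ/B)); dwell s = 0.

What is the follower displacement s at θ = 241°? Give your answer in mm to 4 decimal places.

seg 1 [0°–77.8°] dwell: s stays 0.0000
seg 2 [77.8°–216.7°] cycloidal, h=19: full span → s += 19 → s = 19.0000
seg 3 [216.7°–260.8°] uniform, h=10: θ=241° here. β=24.3, B=44.1. 10·24.3/44.1 = 5.5102 → s = 24.5102

24.5102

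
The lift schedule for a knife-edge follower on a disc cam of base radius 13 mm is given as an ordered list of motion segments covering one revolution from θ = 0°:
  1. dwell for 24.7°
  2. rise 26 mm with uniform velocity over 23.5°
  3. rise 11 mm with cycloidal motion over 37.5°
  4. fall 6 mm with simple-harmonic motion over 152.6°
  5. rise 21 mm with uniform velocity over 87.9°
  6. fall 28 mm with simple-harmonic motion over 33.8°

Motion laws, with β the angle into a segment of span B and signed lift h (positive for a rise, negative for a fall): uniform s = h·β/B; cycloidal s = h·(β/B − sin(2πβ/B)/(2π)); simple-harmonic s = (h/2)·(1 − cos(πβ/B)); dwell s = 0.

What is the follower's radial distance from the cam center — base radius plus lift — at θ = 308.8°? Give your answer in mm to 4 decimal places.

seg 1 [0°–24.7°] dwell: s stays 0.0000
seg 2 [24.7°–48.2°] uniform, h=26: full span → s += 26 → s = 26.0000
seg 3 [48.2°–85.7°] cycloidal, h=11: full span → s += 11 → s = 37.0000
seg 4 [85.7°–238.3°] simple-harmonic, h=-6: full span → s += -6 → s = 31.0000
seg 5 [238.3°–326.2°] uniform, h=21: θ=308.8° here. β=70.5, B=87.9. 21·70.5/87.9 = 16.8430 → s = 47.8430
radial distance = base radius + s = 13 + 47.8430 = 60.8430

60.8430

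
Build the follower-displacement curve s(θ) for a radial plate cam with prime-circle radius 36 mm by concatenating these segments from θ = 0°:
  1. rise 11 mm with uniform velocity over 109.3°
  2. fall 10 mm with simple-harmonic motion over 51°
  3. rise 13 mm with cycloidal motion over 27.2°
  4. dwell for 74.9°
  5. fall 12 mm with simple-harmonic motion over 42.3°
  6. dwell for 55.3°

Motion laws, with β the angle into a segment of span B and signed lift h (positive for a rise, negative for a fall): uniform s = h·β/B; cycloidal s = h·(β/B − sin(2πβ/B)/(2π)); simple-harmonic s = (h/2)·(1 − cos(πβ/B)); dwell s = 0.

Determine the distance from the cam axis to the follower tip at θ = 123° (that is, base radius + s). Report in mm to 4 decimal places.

seg 1 [0°–109.3°] uniform, h=11: full span → s += 11 → s = 11.0000
seg 2 [109.3°–160.3°] simple-harmonic, h=-10: θ=123° here. β=13.7, B=51. -10/2·(1 − cos(π·0.2686)) = -1.6773 → s = 9.3227
radial distance = base radius + s = 36 + 9.3227 = 45.3227

45.3227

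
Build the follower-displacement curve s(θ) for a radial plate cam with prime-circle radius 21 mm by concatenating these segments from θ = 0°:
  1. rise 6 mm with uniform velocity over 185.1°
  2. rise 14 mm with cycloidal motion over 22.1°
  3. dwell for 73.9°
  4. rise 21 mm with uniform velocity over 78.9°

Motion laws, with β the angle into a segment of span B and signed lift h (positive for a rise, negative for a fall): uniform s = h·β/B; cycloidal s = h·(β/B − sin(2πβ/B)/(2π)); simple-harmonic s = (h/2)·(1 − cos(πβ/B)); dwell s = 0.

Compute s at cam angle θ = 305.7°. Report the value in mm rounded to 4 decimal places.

seg 1 [0°–185.1°] uniform, h=6: full span → s += 6 → s = 6.0000
seg 2 [185.1°–207.2°] cycloidal, h=14: full span → s += 14 → s = 20.0000
seg 3 [207.2°–281.1°] dwell: s stays 20.0000
seg 4 [281.1°–360°] uniform, h=21: θ=305.7° here. β=24.6, B=78.9. 21·24.6/78.9 = 6.5475 → s = 26.5475

26.5475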